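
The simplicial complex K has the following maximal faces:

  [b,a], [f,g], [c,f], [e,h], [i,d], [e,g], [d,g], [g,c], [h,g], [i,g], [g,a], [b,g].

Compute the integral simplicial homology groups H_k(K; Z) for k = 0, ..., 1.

We work with the vertex ordering a < b < c < d < e < f < g < h < i. The simplices of K, each written with vertices in increasing order, are:

  0-simplices (9): a, b, c, d, e, f, g, h, i
  1-simplices (12): ab, ag, bg, cf, cg, dg, di, eg, eh, fg, gh, gi

giving chain groups C_0 ≅ Z^9, C_1 ≅ Z^12.

The boundary map ∂_1: C_1 → C_0 maps an edge to its endpoints' difference, ∂[p,q] = q − p.
The resulting 9×12 matrix has rank 8, and its Smith normal form has invariant factors (1,1,1,1,1,1,1,1).

Computing H_k = (kernel of ∂_k) / (image of ∂_{k+1}):

  H_0: rank C_0 − rank ∂_1 = 9 − 8 = 1, and the invariant factors of ∂_1 are all 1, so H_0 = Z.
  H_1: rank ker ∂_1 − rank ∂_2 = (12 − 8) − 0 = 4, and there is no ∂_2, so H_1 = Z^4.

H_0 ≅ Z,  H_1 ≅ Z^4.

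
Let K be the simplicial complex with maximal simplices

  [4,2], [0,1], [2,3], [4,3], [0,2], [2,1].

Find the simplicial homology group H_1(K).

Order the vertices as 0 < 1 < 2 < 3 < 4. Listing each simplex with vertices in this order, K has dimension 1 with simplices:

  0-simplices (5): [0], [1], [2], [3], [4]
  1-simplices (6): [0,1], [0,2], [1,2], [2,3], [2,4], [3,4]

giving chain groups C_0 ≅ Z^5, C_1 ≅ Z^6.

Boundary ∂_1: C_1 → C_0 is given by ∂[p,q] = [q] − [p]. For instance
  ∂[2,3] = [3] − [2].
This gives a 5×6 integer matrix of rank 4; reducing to Smith normal form yields diagonal entries (1,1,1,1).

Computing H_k = (kernel of ∂_k) / (image of ∂_{k+1}):

  H_1: rank ker ∂_1 − rank ∂_2 = (6 − 4) − 0 = 2, and there is no ∂_2, so H_1 ≅ Z^2.

H_1 = Z^2.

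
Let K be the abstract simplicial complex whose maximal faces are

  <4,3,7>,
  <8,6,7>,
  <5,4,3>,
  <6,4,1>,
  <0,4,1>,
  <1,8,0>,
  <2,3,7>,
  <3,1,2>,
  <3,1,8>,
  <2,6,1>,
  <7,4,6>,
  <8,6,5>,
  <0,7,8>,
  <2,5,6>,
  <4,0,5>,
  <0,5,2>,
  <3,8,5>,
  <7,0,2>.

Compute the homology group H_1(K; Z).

H_1 ≅ Z^2.

Fix the vertex order 0 < 1 < 2 < 3 < 4 < 5 < 6 < 7 < 8 and write every simplex with vertices in increasing order. Then dim K = 2 and the simplices of K are:

  0-simplices (9): [0], [1], [2], [3], [4], [5], [6], [7], [8]
  1-simplices (27): (27 of them)
  2-simplices (18): [0,1,4], [0,1,8], [0,2,5], [0,2,7], [0,4,5], [0,7,8], [1,2,3], [1,2,6], [1,3,8], [1,4,6], [2,3,7], [2,5,6], [3,4,5], [3,4,7], [3,5,8], [4,6,7], [5,6,8], [6,7,8]

so the chain groups are C_0 ≅ Z^9, C_1 ≅ Z^27, C_2 ≅ Z^18.

∂_1: C_1 → C_0 is given by ∂[p,q] = [q] − [p]. For instance
  ∂[1,8] = [8] − [1].
As a 9×27 matrix over Z this has rank 8, with invariant factors (1,1,1,1,1,1,1,1).

Boundary ∂_2: C_2 → C_1 acts by ∂[p,q,r] = [q,r] − [p,r] + [p,q]. For instance
  ∂[3,4,7] = [4,7] − [3,7] + [3,4],
  ∂[0,1,4] = [1,4] − [0,4] + [0,1].
The 27×18 boundary matrix has rank 17 and Smith normal form diag(1,1,1,1,1,1,1,1,1,1,1,1,1,1,1,1,1).

Computing H_k = (kernel of ∂_k) / (image of ∂_{k+1}):

  H_1: rank ker ∂_1 − rank ∂_2 = (27 − 8) − 17 = 2, and the invariant factors of ∂_2 are all 1, so H_1 = Z^2.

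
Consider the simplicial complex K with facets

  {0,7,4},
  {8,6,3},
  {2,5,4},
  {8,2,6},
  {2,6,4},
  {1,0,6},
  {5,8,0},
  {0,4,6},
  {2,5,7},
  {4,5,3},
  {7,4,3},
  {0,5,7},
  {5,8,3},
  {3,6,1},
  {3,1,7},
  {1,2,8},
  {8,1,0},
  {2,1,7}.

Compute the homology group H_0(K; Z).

Order the vertices as 0 < 1 < 2 < 3 < 4 < 5 < 6 < 7 < 8. Listing each simplex with vertices in this order, K has dimension 2 with simplices:

  0-simplices (9): [0], [1], [2], [3], [4], [5], [6], [7], [8]
  1-simplices (27): (27 of them)
  2-simplices (18): [0,1,6], [0,1,8], [0,4,6], [0,4,7], [0,5,7], [0,5,8], [1,2,7], [1,2,8], [1,3,6], [1,3,7], [2,4,5], [2,4,6], [2,5,7], [2,6,8], [3,4,5], [3,4,7], [3,5,8], [3,6,8]

so the chain groups are C_0 ≅ Z^9, C_1 ≅ Z^27, C_2 ≅ Z^18.

The boundary map ∂_1: C_1 → C_0 sends each edge [p,q] (with p < q) to q − p. For instance
  ∂[5,7] = [7] − [5].
As a 9×27 matrix over Z this has rank 8, with invariant factors (1,1,1,1,1,1,1,1).

∂_2: C_2 → C_1 maps a triangle to the signed sum of its edges. For instance
  ∂[2,4,6] = [4,6] − [2,6] + [2,4],
  ∂[2,5,7] = [5,7] − [2,7] + [2,5].
The 27×18 boundary matrix has rank 18 and Smith normal form diag(1,1,1,1,1,1,1,1,1,1,1,1,1,1,1,1,1,2).

Now H_k = ker ∂_k / im ∂_{k+1}, so:

  H_0: rank C_0 − rank ∂_1 = 9 − 8 = 1, and the invariant factors of ∂_1 are all 1, so H_0 = Z.

(K is a triangulation of the Klein bottle.)

H_0 ≅ Z.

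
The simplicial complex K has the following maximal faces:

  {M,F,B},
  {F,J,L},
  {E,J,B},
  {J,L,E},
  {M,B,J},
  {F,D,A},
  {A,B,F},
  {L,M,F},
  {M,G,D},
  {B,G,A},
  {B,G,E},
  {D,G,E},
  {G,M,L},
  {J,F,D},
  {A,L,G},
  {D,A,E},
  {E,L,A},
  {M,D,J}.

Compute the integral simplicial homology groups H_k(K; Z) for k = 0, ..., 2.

H_0 = Z,  H_1 = Z ⊕ Z/2,  H_2 = 0.

Order the vertices as A < B < D < E < F < G < J < L < M. Listing each simplex with vertices in this order, K has dimension 2 with simplices:

  0-simplices (9): A, B, D, E, F, G, J, L, M
  1-simplices (27): AB, AD, AE, AF, AG, AL, BE, BF, BG, BJ, BM, DE, DF, DG, DJ, DM, EG, EJ, EL, FJ, FL, FM, GL, GM, JL, JM, LM
  2-simplices (18): ABF, ABG, ADE, ADF, AEL, AGL, BEG, BEJ, BFM, BJM, DEG, DFJ, DGM, DJM, EJL, FJL, FLM, GLM

Hence C_0 ≅ Z^9, C_1 ≅ Z^27, C_2 ≅ Z^18.

Boundary ∂_1: C_1 → C_0 is given by ∂[p,q] = [q] − [p].
The resulting 9×27 matrix has rank 8, and its Smith normal form has invariant factors (1,1,1,1,1,1,1,1).

∂_2: C_2 → C_1 maps a triangle to the signed sum of its edges. For instance
  ∂ADE = DE − AE + AD,
  ∂DGM = GM − DM + DG.
This gives a 27×18 integer matrix of rank 18; reducing to Smith normal form yields diagonal entries (1,1,1,1,1,1,1,1,1,1,1,1,1,1,1,1,1,2).

From H_k ≅ ker(∂_k) / im(∂_{k+1}) we obtain:

  H_0: rank C_0 − rank ∂_1 = 9 − 8 = 1, and the invariant factors of ∂_1 are all 1, so H_0 = Z.
  H_1: rank ker ∂_1 − rank ∂_2 = (27 − 8) − 18 = 1, and ∂_2 has invariant factor 2 > 1, so H_1 = Z ⊕ Z/2.
  H_2: rank ker ∂_2 − rank ∂_3 = (18 − 18) − 0 = 0, and there is no ∂_3, so H_2 = 0.

As a check, the Euler characteristic is 9 − 27 + 18 = 0, which agrees with 1 − 1 + 0 = 0.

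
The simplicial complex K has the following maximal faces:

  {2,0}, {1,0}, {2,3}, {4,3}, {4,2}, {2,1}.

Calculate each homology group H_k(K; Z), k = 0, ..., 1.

H_0 = Z,  H_1 = Z^2.

Order the vertices as 0 < 1 < 2 < 3 < 4. Listing each simplex with vertices in this order, K has dimension 1 with simplices:

  0-simplices (5): [0], [1], [2], [3], [4]
  1-simplices (6): [0,1], [0,2], [1,2], [2,3], [2,4], [3,4]

giving chain groups C_0 ≅ Z^5, C_1 ≅ Z^6.

∂_1: C_1 → C_0 maps an edge to its endpoints' difference, ∂[p,q] = q − p.
The resulting 5×6 matrix has rank 4, and its Smith normal form has invariant factors (1,1,1,1).

Now H_k = ker ∂_k / im ∂_{k+1}, so:

  H_0: rank C_0 − rank ∂_1 = 5 − 4 = 1, and the invariant factors of ∂_1 are all 1, so H_0 = Z.
  H_1: rank ker ∂_1 − rank ∂_2 = (6 − 4) − 0 = 2, and there is no ∂_2, so H_1 = Z^2.

As a check, the Euler characteristic is 5 − 6 = -1, which agrees with 1 − 2 = -1.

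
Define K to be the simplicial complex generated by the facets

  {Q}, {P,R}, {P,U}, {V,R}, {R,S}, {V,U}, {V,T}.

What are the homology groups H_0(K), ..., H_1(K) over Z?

Take the total order P < Q < R < S < T < U < V on the vertex set. Then K (dimension 1) consists of the simplices:

  0-simplices (7): P, Q, R, S, T, U, V
  1-simplices (6): PR, PU, RS, RV, TV, UV

Hence C_0 ≅ Z^7, C_1 ≅ Z^6.

The boundary map ∂_1: C_1 → C_0 is given by ∂[p,q] = [q] − [p]. For instance
  ∂PR = R − P.
As a 7×6 matrix over Z this has rank 5, with invariant factors (1,1,1,1,1).

From H_k ≅ ker(∂_k) / im(∂_{k+1}) we obtain:

  H_0: rank C_0 − rank ∂_1 = 7 − 5 = 2, and the invariant factors of ∂_1 are all 1, so H_0 = Z^2.
  H_1: rank ker ∂_1 − rank ∂_2 = (6 − 5) − 0 = 1, and there is no ∂_2, so H_1 = Z.

As a check, the Euler characteristic is 7 − 6 = 1, which agrees with 2 − 1 = 1.

H_0 ≅ Z^2,  H_1 ≅ Z.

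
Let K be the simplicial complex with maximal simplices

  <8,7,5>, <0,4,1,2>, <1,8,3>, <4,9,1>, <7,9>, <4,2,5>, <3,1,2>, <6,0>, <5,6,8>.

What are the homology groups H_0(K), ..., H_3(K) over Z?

H_0 = Z,  H_1 = Z^3,  H_2 = 0,  H_3 = 0.

Take the total order 0 < 1 < 2 < 3 < 4 < 5 < 6 < 7 < 8 < 9 on the vertex set. Then K (dimension 3) consists of the simplices:

  0-simplices (10): [0], [1], [2], [3], [4], [5], [6], [7], [8], [9]
  1-simplices (21): [0,1], [0,2], [0,4], [0,6], [1,2], [1,3], [1,4], [1,8], [1,9], [2,3], [2,4], [2,5], [3,8], [4,5], [4,9], [5,6], [5,7], [5,8], [6,8], [7,8], [7,9]
  2-simplices (10): [0,1,2], [0,1,4], [0,2,4], [1,2,3], [1,2,4], [1,3,8], [1,4,9], [2,4,5], [5,6,8], [5,7,8]
  3-simplices (1): [0,1,2,4]

so the chain groups are C_0 ≅ Z^10, C_1 ≅ Z^21, C_2 ≅ Z^10, C_3 ≅ Z^1.

Boundary ∂_1: C_1 → C_0 is given by ∂[p,q] = [q] − [p].
The resulting 10×21 matrix has rank 9, and its Smith normal form has invariant factors (1,1,1,1,1,1,1,1,1).

Boundary ∂_2: C_2 → C_1 maps a triangle to the signed sum of its edges. For instance
  ∂[0,2,4] = [2,4] − [0,4] + [0,2],
  ∂[1,2,3] = [2,3] − [1,3] + [1,2].
This gives a 21×10 integer matrix of rank 9; reducing to Smith normal form yields diagonal entries (1,1,1,1,1,1,1,1,1).

Boundary ∂_3: C_3 → C_2 sends each 3-simplex σ to the alternating sum Σ_i (−1)^i (σ with its i-th vertex removed). For instance
  ∂[0,1,2,4] = [1,2,4] − [0,2,4] + [0,1,4] − [0,1,2].
This gives a 10×1 integer matrix of rank 1; reducing to Smith normal form yields diagonal entries (1).

Computing H_k = (kernel of ∂_k) / (image of ∂_{k+1}):

  H_0: rank C_0 − rank ∂_1 = 10 − 9 = 1, and the invariant factors of ∂_1 are all 1, so H_0 = Z.
  H_1: rank ker ∂_1 − rank ∂_2 = (21 − 9) − 9 = 3, and the invariant factors of ∂_2 are all 1, so H_1 = Z^3.
  H_2: rank ker ∂_2 − rank ∂_3 = (10 − 9) − 1 = 0, and the invariant factors of ∂_3 are all 1, so H_2 = 0.
  H_3: rank ker ∂_3 − rank ∂_4 = (1 − 1) − 0 = 0, and there is no ∂_4, so H_3 = 0.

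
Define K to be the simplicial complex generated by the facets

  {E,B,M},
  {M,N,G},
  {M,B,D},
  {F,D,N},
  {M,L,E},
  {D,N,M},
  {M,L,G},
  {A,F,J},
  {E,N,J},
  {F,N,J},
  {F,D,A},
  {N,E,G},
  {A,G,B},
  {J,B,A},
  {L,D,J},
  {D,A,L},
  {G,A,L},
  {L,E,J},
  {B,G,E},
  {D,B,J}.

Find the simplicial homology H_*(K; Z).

H_0 = Z,  H_1 = Z ⊕ Z/2Z,  H_2 = 0.

Fix the vertex order A < B < D < E < F < G < J < L < M < N and write every simplex with vertices in increasing order. Then dim K = 2 and the simplices of K are:

  0-simplices (10): A, B, D, E, F, G, J, L, M, N
  1-simplices (30): AB, AD, AF, AG, AJ, AL, BD, BE, BG, BJ, BM, DF, DJ, DL, DM, DN, EG, EJ, EL, EM, EN, FJ, FN, GL, GM, GN, JL, JN, LM, MN
  2-simplices (20): ABG, ABJ, ADF, ADL, AFJ, AGL, BDJ, BDM, BEG, BEM, DFN, DJL, DMN, EGN, EJL, EJN, ELM, FJN, GLM, GMN

so the chain groups are C_0 ≅ Z^10, C_1 ≅ Z^30, C_2 ≅ Z^20.

∂_1: C_1 → C_0 is given by ∂[p,q] = [q] − [p]. For instance
  ∂DN = N − D.
This gives a 10×30 integer matrix of rank 9; reducing to Smith normal form yields diagonal entries (1,1,1,1,1,1,1,1,1).

Boundary ∂_2: C_2 → C_1 acts by ∂[p,q,r] = [q,r] − [p,r] + [p,q]. For instance
  ∂DMN = MN − DN + DM,
  ∂DFN = FN − DN + DF.
The 30×20 boundary matrix has rank 20 and Smith normal form diag(1,1,1,1,1,1,1,1,1,1,1,1,1,1,1,1,1,1,1,2).

Reading off H_k = ker ∂_k / im ∂_{k+1}:

  H_0: rank C_0 − rank ∂_1 = 10 − 9 = 1, and the invariant factors of ∂_1 are all 1, so H_0 = Z.
  H_1: rank ker ∂_1 − rank ∂_2 = (30 − 9) − 20 = 1, and ∂_2 has invariant factor 2 > 1, so H_1 = Z ⊕ Z/2Z.
  H_2: rank ker ∂_2 − rank ∂_3 = (20 − 20) − 0 = 0, and there is no ∂_3, so H_2 = 0.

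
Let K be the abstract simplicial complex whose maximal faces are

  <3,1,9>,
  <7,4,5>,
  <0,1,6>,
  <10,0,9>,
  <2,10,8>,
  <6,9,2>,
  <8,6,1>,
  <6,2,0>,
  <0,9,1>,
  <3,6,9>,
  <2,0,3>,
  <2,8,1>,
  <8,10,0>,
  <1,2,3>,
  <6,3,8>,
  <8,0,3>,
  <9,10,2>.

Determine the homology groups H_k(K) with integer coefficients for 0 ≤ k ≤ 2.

We work with the vertex ordering 0 < 1 < 2 < 3 < 4 < 5 < 6 < 7 < 8 < 9 < 10. The simplices of K, each written with vertices in increasing order, are:

  0-simplices (11): [0], [1], [2], [3], [4], [5], [6], [7], [8], [9], [10]
  1-simplices (27): (27 of them)
  2-simplices (17): [0,1,6], [0,1,9], [0,2,3], [0,2,6], [0,3,8], [0,8,10], [0,9,10], [1,2,3], [1,2,8], [1,3,9], [1,6,8], [2,6,9], [2,8,10], [2,9,10], [3,6,8], [3,6,9], [4,5,7]

Hence C_0 ≅ Z^11, C_1 ≅ Z^27, C_2 ≅ Z^17.

The boundary map ∂_1: C_1 → C_0 maps an edge to its endpoints' difference, ∂[p,q] = q − p.
The resulting 11×27 matrix has rank 9, and its Smith normal form has invariant factors (1,1,1,1,1,1,1,1,1).

The boundary map ∂_2: C_2 → C_1 maps a triangle to the signed sum of its edges. For instance
  ∂[1,3,9] = [3,9] − [1,9] + [1,3],
  ∂[2,8,10] = [8,10] − [2,10] + [2,8].
The 27×17 boundary matrix has rank 16 and Smith normal form diag(1,1,1,1,1,1,1,1,1,1,1,1,1,1,1,1).

Now H_k = ker ∂_k / im ∂_{k+1}, so:

  H_0: rank C_0 − rank ∂_1 = 11 − 9 = 2, and the invariant factors of ∂_1 are all 1, so H_0 = Z^2.
  H_1: rank ker ∂_1 − rank ∂_2 = (27 − 9) − 16 = 2, and the invariant factors of ∂_2 are all 1, so H_1 = Z^2.
  H_2: rank ker ∂_2 − rank ∂_3 = (17 − 16) − 0 = 1, and there is no ∂_3, so H_2 = Z.

As a check, the Euler characteristic is 11 − 27 + 17 = 1, which agrees with 2 − 2 + 1 = 1.

H_0 = Z^2,  H_1 = Z^2,  H_2 = Z.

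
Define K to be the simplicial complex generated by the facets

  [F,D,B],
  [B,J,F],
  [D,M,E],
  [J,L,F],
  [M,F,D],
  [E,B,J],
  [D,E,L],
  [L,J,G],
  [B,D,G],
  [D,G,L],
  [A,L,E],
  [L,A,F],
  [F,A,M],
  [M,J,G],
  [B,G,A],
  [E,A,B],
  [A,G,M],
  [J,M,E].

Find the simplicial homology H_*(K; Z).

We work with the vertex ordering A < B < D < E < F < G < J < L < M. The simplices of K, each written with vertices in increasing order, are:

  0-simplices (9): A, B, D, E, F, G, J, L, M
  1-simplices (27): AB, AE, AF, AG, AL, AM, BD, BE, BF, BG, BJ, DE, DF, DG, DL, DM, EJ, EL, EM, FJ, FL, FM, GJ, GL, GM, JL, JM
  2-simplices (18): ABE, ABG, AEL, AFL, AFM, AGM, BDF, BDG, BEJ, BFJ, DEL, DEM, DFM, DGL, EJM, FJL, GJL, GJM

Hence C_0 ≅ Z^9, C_1 ≅ Z^27, C_2 ≅ Z^18.

Boundary ∂_1: C_1 → C_0 sends each edge [p,q] (with p < q) to q − p.
The 9×27 boundary matrix has rank 8 and Smith normal form diag(1,1,1,1,1,1,1,1).

Boundary ∂_2: C_2 → C_1 acts by ∂[p,q,r] = [q,r] − [p,r] + [p,q]. For instance
  ∂AFL = FL − AL + AF,
  ∂DFM = FM − DM + DF.
This gives a 27×18 integer matrix of rank 17; reducing to Smith normal form yields diagonal entries (1,1,1,1,1,1,1,1,1,1,1,1,1,1,1,1,1).

From H_k ≅ ker(∂_k) / im(∂_{k+1}) we obtain:

  H_0: rank C_0 − rank ∂_1 = 9 − 8 = 1, and the invariant factors of ∂_1 are all 1, so H_0 = Z.
  H_1: rank ker ∂_1 − rank ∂_2 = (27 − 8) − 17 = 2, and the invariant factors of ∂_2 are all 1, so H_1 = Z^2.
  H_2: rank ker ∂_2 − rank ∂_3 = (18 − 17) − 0 = 1, and there is no ∂_3, so H_2 = Z.

H_0 ≅ Z,  H_1 ≅ Z^2,  H_2 ≅ Z.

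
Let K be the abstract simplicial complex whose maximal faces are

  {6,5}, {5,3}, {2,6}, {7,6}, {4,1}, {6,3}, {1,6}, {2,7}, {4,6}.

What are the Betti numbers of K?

b_0 = 1, b_1 = 3.

We work with the vertex ordering 1 < 2 < 3 < 4 < 5 < 6 < 7. The simplices of K, each written with vertices in increasing order, are:

  0-simplices (7): [1], [2], [3], [4], [5], [6], [7]
  1-simplices (9): [1,4], [1,6], [2,6], [2,7], [3,5], [3,6], [4,6], [5,6], [6,7]

Hence C_0 ≅ Z^7, C_1 ≅ Z^9.

The boundary map ∂_1: C_1 → C_0 maps an edge to its endpoints' difference, ∂[p,q] = q − p. For instance
  ∂[1,4] = [4] − [1].
This gives a 7×9 integer matrix of rank 6; reducing to Smith normal form yields diagonal entries (1,1,1,1,1,1).

Reading off H_k = ker ∂_k / im ∂_{k+1}:

  H_0: rank C_0 − rank ∂_1 = 7 − 6 = 1, and the invariant factors of ∂_1 are all 1, so H_0 ≅ Z.
  H_1: rank ker ∂_1 − rank ∂_2 = (9 − 6) − 0 = 3, and there is no ∂_2, so H_1 ≅ Z^3.

As a check, the Euler characteristic is 7 − 9 = -2, which agrees with 1 − 3 = -2.

Hence the Betti numbers are b_0 = 1, b_1 = 3.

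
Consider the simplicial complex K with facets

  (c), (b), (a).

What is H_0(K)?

H_0 ≅ Z^3.

K has 3 vertices.
rank ∂_0 = 0, rank ∂_1 = 0 ⇒ b_0 = 3 − 0 − 0 = 3. So H_0 = Z^3.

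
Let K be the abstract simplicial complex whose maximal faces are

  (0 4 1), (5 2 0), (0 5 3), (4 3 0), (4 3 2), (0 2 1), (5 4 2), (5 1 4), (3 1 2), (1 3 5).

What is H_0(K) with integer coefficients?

Take the total order 0 < 1 < 2 < 3 < 4 < 5 on the vertex set. Then K (dimension 2) consists of the simplices:

  0-simplices (6): [0], [1], [2], [3], [4], [5]
  1-simplices (15): [0,1], [0,2], [0,3], [0,4], [0,5], [1,2], [1,3], [1,4], [1,5], [2,3], [2,4], [2,5], [3,4], [3,5], [4,5]
  2-simplices (10): [0,1,2], [0,1,4], [0,2,5], [0,3,4], [0,3,5], [1,2,3], [1,3,5], [1,4,5], [2,3,4], [2,4,5]

giving chain groups C_0 ≅ Z^6, C_1 ≅ Z^15, C_2 ≅ Z^10.

Boundary ∂_1: C_1 → C_0 is given by ∂[p,q] = [q] − [p].
This gives a 6×15 integer matrix of rank 5; reducing to Smith normal form yields diagonal entries (1,1,1,1,1).

Boundary ∂_2: C_2 → C_1 maps a triangle to the signed sum of its edges. For instance
  ∂[1,3,5] = [3,5] − [1,5] + [1,3],
  ∂[2,3,4] = [3,4] − [2,4] + [2,3].
The resulting 15×10 matrix has rank 10, and its Smith normal form has invariant factors (1,1,1,1,1,1,1,1,1,2).

Now H_k = ker ∂_k / im ∂_{k+1}, so:

  H_0: rank C_0 − rank ∂_1 = 6 − 5 = 1, and the invariant factors of ∂_1 are all 1, so H_0 ≅ Z.

(K is a triangulation of the real projective plane RP^2.)

H_0 ≅ Z.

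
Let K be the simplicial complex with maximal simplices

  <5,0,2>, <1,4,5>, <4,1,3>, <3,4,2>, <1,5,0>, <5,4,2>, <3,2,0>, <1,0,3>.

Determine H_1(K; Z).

Take the total order 0 < 1 < 2 < 3 < 4 < 5 on the vertex set. Then K (dimension 2) consists of the simplices:

  0-simplices (6): [0], [1], [2], [3], [4], [5]
  1-simplices (12): [0,1], [0,2], [0,3], [0,5], [1,3], [1,4], [1,5], [2,3], [2,4], [2,5], [3,4], [4,5]
  2-simplices (8): [0,1,3], [0,1,5], [0,2,3], [0,2,5], [1,3,4], [1,4,5], [2,3,4], [2,4,5]

giving chain groups C_0 ≅ Z^6, C_1 ≅ Z^12, C_2 ≅ Z^8.

Boundary ∂_1: C_1 → C_0 maps an edge to its endpoints' difference, ∂[p,q] = q − p. For instance
  ∂[3,4] = [4] − [3].
This gives a 6×12 integer matrix of rank 5; reducing to Smith normal form yields diagonal entries (1,1,1,1,1).

∂_2: C_2 → C_1 sends each 2-simplex [p,q,r] to [q,r] − [p,r] + [p,q]. For instance
  ∂[1,3,4] = [3,4] − [1,4] + [1,3],
  ∂[0,2,5] = [2,5] − [0,5] + [0,2].
This gives a 12×8 integer matrix of rank 7; reducing to Smith normal form yields diagonal entries (1,1,1,1,1,1,1).

Reading off H_k = ker ∂_k / im ∂_{k+1}:

  H_1: rank ker ∂_1 − rank ∂_2 = (12 − 5) − 7 = 0, and the invariant factors of ∂_2 are all 1, so H_1 ≅ 0.

(K is a triangulation of the 2-sphere S^2.)

H_1 ≅ 0.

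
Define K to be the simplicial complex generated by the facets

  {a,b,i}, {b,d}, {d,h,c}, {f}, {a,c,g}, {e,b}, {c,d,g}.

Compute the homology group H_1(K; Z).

H_1 = Z.

Order the vertices as a < b < c < d < e < f < g < h < i. Listing each simplex with vertices in this order, K has dimension 2 with simplices:

  0-simplices (9): a, b, c, d, e, f, g, h, i
  1-simplices (12): ab, ac, ag, ai, bd, be, bi, cd, cg, ch, dg, dh
  2-simplices (4): abi, acg, cdg, cdh

so the chain groups are C_0 ≅ Z^9, C_1 ≅ Z^12, C_2 ≅ Z^4.

The boundary map ∂_1: C_1 → C_0 sends each edge [p,q] (with p < q) to q − p. For instance
  ∂bd = d − b.
As a 9×12 matrix over Z this has rank 7, with invariant factors (1,1,1,1,1,1,1).

Boundary ∂_2: C_2 → C_1 maps a triangle to the signed sum of its edges. For instance
  ∂abi = bi − ai + ab,
  ∂acg = cg − ag + ac.
This gives a 12×4 integer matrix of rank 4; reducing to Smith normal form yields diagonal entries (1,1,1,1).

Reading off H_k = ker ∂_k / im ∂_{k+1}:

  H_1: rank ker ∂_1 − rank ∂_2 = (12 − 7) − 4 = 1, and the invariant factors of ∂_2 are all 1, so H_1 ≅ Z.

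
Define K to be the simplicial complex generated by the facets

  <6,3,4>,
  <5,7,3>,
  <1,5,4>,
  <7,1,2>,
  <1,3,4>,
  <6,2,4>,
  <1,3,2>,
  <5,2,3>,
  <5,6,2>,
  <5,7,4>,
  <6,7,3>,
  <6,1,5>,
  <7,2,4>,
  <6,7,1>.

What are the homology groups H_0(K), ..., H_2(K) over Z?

H_0 = Z,  H_1 = Z^2,  H_2 = Z.

Fix the vertex order 1 < 2 < 3 < 4 < 5 < 6 < 7 and write every simplex with vertices in increasing order. Then dim K = 2 and the simplices of K are:

  0-simplices (7): [1], [2], [3], [4], [5], [6], [7]
  1-simplices (21): [1,2], [1,3], [1,4], [1,5], [1,6], [1,7], [2,3], [2,4], [2,5], [2,6], [2,7], [3,4], [3,5], [3,6], [3,7], [4,5], [4,6], [4,7], [5,6], [5,7], [6,7]
  2-simplices (14): [1,2,3], [1,2,7], [1,3,4], [1,4,5], [1,5,6], [1,6,7], [2,3,5], [2,4,6], [2,4,7], [2,5,6], [3,4,6], [3,5,7], [3,6,7], [4,5,7]

Hence C_0 ≅ Z^7, C_1 ≅ Z^21, C_2 ≅ Z^14.

Boundary ∂_1: C_1 → C_0 sends each edge [p,q] (with p < q) to q − p.
This gives a 7×21 integer matrix of rank 6; reducing to Smith normal form yields diagonal entries (1,1,1,1,1,1).

∂_2: C_2 → C_1 maps a triangle to the signed sum of its edges. For instance
  ∂[1,6,7] = [6,7] − [1,7] + [1,6],
  ∂[1,2,7] = [2,7] − [1,7] + [1,2].
As a 21×14 matrix over Z this has rank 13, with invariant factors (1,1,1,1,1,1,1,1,1,1,1,1,1).

Now H_k = ker ∂_k / im ∂_{k+1}, so:

  H_0: rank C_0 − rank ∂_1 = 7 − 6 = 1, and the invariant factors of ∂_1 are all 1, so H_0 ≅ Z.
  H_1: rank ker ∂_1 − rank ∂_2 = (21 − 6) − 13 = 2, and the invariant factors of ∂_2 are all 1, so H_1 ≅ Z^2.
  H_2: rank ker ∂_2 − rank ∂_3 = (14 − 13) − 0 = 1, and there is no ∂_3, so H_2 ≅ Z.

(K is a triangulation of the torus T^2.)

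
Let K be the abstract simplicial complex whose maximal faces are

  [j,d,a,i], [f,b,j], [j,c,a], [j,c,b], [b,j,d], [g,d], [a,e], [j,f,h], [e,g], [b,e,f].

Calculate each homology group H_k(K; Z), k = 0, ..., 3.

H_0 = Z,  H_1 = Z^2,  H_2 = 0,  H_3 = 0.

K has 10 vertices, 20 edges, 10 triangles, 1 3-simplex.
rank ∂_0 = 0, rank ∂_1 = 9 ⇒ b_0 = 10 − 0 − 9 = 1; all invariant factors of ∂_1 are 1 so no torsion. So H_0 = Z.
rank ∂_1 = 9, rank ∂_2 = 9 ⇒ b_1 = 20 − 9 − 9 = 2; all invariant factors of ∂_2 are 1 so no torsion. So H_1 = Z^2.
rank ∂_2 = 9, rank ∂_3 = 1 ⇒ b_2 = 10 − 9 − 1 = 0; all invariant factors of ∂_3 are 1 so no torsion. So H_2 = 0.
rank ∂_3 = 1, rank ∂_4 = 0 ⇒ b_3 = 1 − 1 − 0 = 0. So H_3 = 0.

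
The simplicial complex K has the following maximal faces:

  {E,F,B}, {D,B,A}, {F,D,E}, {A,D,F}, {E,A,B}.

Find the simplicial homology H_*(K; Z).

H_0 ≅ Z,  H_1 ≅ Z,  H_2 = 0.

Order the vertices as A < B < D < E < F. Listing each simplex with vertices in this order, K has dimension 2 with simplices:

  0-simplices (5): A, B, D, E, F
  1-simplices (10): AB, AD, AE, AF, BD, BE, BF, DE, DF, EF
  2-simplices (5): ABD, ABE, ADF, BEF, DEF

giving chain groups C_0 ≅ Z^5, C_1 ≅ Z^10, C_2 ≅ Z^5.

Boundary ∂_1: C_1 → C_0 sends each edge [p,q] (with p < q) to q − p.
The resulting 5×10 matrix has rank 4, and its Smith normal form has invariant factors (1,1,1,1).

The boundary map ∂_2: C_2 → C_1 acts by ∂[p,q,r] = [q,r] − [p,r] + [p,q]. For instance
  ∂ABD = BD − AD + AB,
  ∂ABE = BE − AE + AB.
This gives a 10×5 integer matrix of rank 5; reducing to Smith normal form yields diagonal entries (1,1,1,1,1).

Computing H_k = (kernel of ∂_k) / (image of ∂_{k+1}):

  H_0: rank C_0 − rank ∂_1 = 5 − 4 = 1, and the invariant factors of ∂_1 are all 1, so H_0 ≅ Z.
  H_1: rank ker ∂_1 − rank ∂_2 = (10 − 4) − 5 = 1, and the invariant factors of ∂_2 are all 1, so H_1 ≅ Z.
  H_2: rank ker ∂_2 − rank ∂_3 = (5 − 5) − 0 = 0, and there is no ∂_3, so H_2 ≅ 0.

As a check, the Euler characteristic is 5 − 10 + 5 = 0, which agrees with 1 − 1 + 0 = 0.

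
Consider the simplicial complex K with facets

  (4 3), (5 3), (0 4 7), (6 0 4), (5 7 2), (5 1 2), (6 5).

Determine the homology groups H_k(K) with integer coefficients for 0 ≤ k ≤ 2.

Fix the vertex order 0 < 1 < 2 < 3 < 4 < 5 < 6 < 7 and write every simplex with vertices in increasing order. Then dim K = 2 and the simplices of K are:

  0-simplices (8): [0], [1], [2], [3], [4], [5], [6], [7]
  1-simplices (13): [0,4], [0,6], [0,7], [1,2], [1,5], [2,5], [2,7], [3,4], [3,5], [4,6], [4,7], [5,6], [5,7]
  2-simplices (4): [0,4,6], [0,4,7], [1,2,5], [2,5,7]

giving chain groups C_0 ≅ Z^8, C_1 ≅ Z^13, C_2 ≅ Z^4.

Boundary ∂_1: C_1 → C_0 sends each edge [p,q] (with p < q) to q − p.
The 8×13 boundary matrix has rank 7 and Smith normal form diag(1,1,1,1,1,1,1).

Boundary ∂_2: C_2 → C_1 sends each 2-simplex [p,q,r] to [q,r] − [p,r] + [p,q]. For instance
  ∂[0,4,6] = [4,6] − [0,6] + [0,4],
  ∂[1,2,5] = [2,5] − [1,5] + [1,2].
This gives a 13×4 integer matrix of rank 4; reducing to Smith normal form yields diagonal entries (1,1,1,1).

Now H_k = ker ∂_k / im ∂_{k+1}, so:

  H_0: rank C_0 − rank ∂_1 = 8 − 7 = 1, and the invariant factors of ∂_1 are all 1, so H_0 ≅ Z.
  H_1: rank ker ∂_1 − rank ∂_2 = (13 − 7) − 4 = 2, and the invariant factors of ∂_2 are all 1, so H_1 ≅ Z^2.
  H_2: rank ker ∂_2 − rank ∂_3 = (4 − 4) − 0 = 0, and there is no ∂_3, so H_2 ≅ 0.

As a check, the Euler characteristic is 8 − 13 + 4 = -1, which agrees with 1 − 2 + 0 = -1.

H_0 ≅ Z,  H_1 ≅ Z^2,  H_2 = 0.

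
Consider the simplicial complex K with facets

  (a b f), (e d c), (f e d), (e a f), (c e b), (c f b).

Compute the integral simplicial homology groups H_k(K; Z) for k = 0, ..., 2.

Fix the vertex order a < b < c < d < e < f and write every simplex with vertices in increasing order. Then dim K = 2 and the simplices of K are:

  0-simplices (6): a, b, c, d, e, f
  1-simplices (12): ab, ae, af, bc, be, bf, cd, ce, cf, de, df, ef
  2-simplices (6): abf, aef, bce, bcf, cde, def

so the chain groups are C_0 ≅ Z^6, C_1 ≅ Z^12, C_2 ≅ Z^6.

Boundary ∂_1: C_1 → C_0 sends each edge [p,q] (with p < q) to q − p.
As a 6×12 matrix over Z this has rank 5, with invariant factors (1,1,1,1,1).

The boundary map ∂_2: C_2 → C_1 maps a triangle to the signed sum of its edges. For instance
  ∂bce = ce − be + bc,
  ∂cde = de − ce + cd.
This gives a 12×6 integer matrix of rank 6; reducing to Smith normal form yields diagonal entries (1,1,1,1,1,1).

From H_k ≅ ker(∂_k) / im(∂_{k+1}) we obtain:

  H_0: rank C_0 − rank ∂_1 = 6 − 5 = 1, and the invariant factors of ∂_1 are all 1, so H_0 ≅ Z.
  H_1: rank ker ∂_1 − rank ∂_2 = (12 − 5) − 6 = 1, and the invariant factors of ∂_2 are all 1, so H_1 ≅ Z.
  H_2: rank ker ∂_2 − rank ∂_3 = (6 − 6) − 0 = 0, and there is no ∂_3, so H_2 ≅ 0.

(K is a triangulation of the cylinder S^1 x I.)

H_0 = Z,  H_1 = Z,  H_2 = 0.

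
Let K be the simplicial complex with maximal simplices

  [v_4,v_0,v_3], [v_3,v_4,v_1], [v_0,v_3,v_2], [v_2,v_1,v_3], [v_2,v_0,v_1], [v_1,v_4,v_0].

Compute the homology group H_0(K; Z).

K has 5 vertices, 9 edges, 6 triangles.
rank ∂_0 = 0, rank ∂_1 = 4 ⇒ b_0 = 5 − 0 − 4 = 1; all invariant factors of ∂_1 are 1 so no torsion. So H_0 = Z.

H_0 = Z.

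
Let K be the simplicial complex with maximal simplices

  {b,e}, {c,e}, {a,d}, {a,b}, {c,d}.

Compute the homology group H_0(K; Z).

Fix the vertex order a < b < c < d < e and write every simplex with vertices in increasing order. Then dim K = 1 and the simplices of K are:

  0-simplices (5): a, b, c, d, e
  1-simplices (5): ab, ad, be, cd, ce

so the chain groups are C_0 ≅ Z^5, C_1 ≅ Z^5.

∂_1: C_1 → C_0 is given by ∂[p,q] = [q] − [p]. For instance
  ∂ad = d − a.
This gives a 5×5 integer matrix of rank 4; reducing to Smith normal form yields diagonal entries (1,1,1,1).

Now H_k = ker ∂_k / im ∂_{k+1}, so:

  H_0: rank C_0 − rank ∂_1 = 5 − 4 = 1, and the invariant factors of ∂_1 are all 1, so H_0 = Z.

(K is a triangulation of the circle S^1.)

H_0 = Z.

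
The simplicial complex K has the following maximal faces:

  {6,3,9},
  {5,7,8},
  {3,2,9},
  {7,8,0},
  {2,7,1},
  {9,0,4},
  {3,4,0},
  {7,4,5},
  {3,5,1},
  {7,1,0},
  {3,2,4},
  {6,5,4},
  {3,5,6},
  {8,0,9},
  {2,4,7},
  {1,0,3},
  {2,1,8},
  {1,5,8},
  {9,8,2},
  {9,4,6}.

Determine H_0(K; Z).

H_0 ≅ Z.

Take the total order 0 < 1 < 2 < 3 < 4 < 5 < 6 < 7 < 8 < 9 on the vertex set. Then K (dimension 2) consists of the simplices:

  0-simplices (10): [0], [1], [2], [3], [4], [5], [6], [7], [8], [9]
  1-simplices (30): (30 of them)
  2-simplices (20): (20 of them)

so the chain groups are C_0 ≅ Z^10, C_1 ≅ Z^30, C_2 ≅ Z^20.

The boundary map ∂_1: C_1 → C_0 sends each edge [p,q] (with p < q) to q − p. For instance
  ∂[4,7] = [7] − [4].
This gives a 10×30 integer matrix of rank 9; reducing to Smith normal form yields diagonal entries (1,1,1,1,1,1,1,1,1).

∂_2: C_2 → C_1 maps a triangle to the signed sum of its edges. For instance
  ∂[4,6,9] = [6,9] − [4,9] + [4,6],
  ∂[1,5,8] = [5,8] − [1,8] + [1,5].
The 30×20 boundary matrix has rank 20 and Smith normal form diag(1,1,1,1,1,1,1,1,1,1,1,1,1,1,1,1,1,1,1,2).

Reading off H_k = ker ∂_k / im ∂_{k+1}:

  H_0: rank C_0 − rank ∂_1 = 10 − 9 = 1, and the invariant factors of ∂_1 are all 1, so H_0 ≅ Z.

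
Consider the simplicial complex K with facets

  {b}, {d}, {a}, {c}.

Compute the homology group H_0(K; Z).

Fix the vertex order a < b < c < d and write every simplex with vertices in increasing order. Then dim K = 0 and the simplices of K are:

  0-simplices (4): a, b, c, d

so the chain groups are C_0 ≅ Z^4.

Reading off H_k = ker ∂_k / im ∂_{k+1}:

  H_0: rank C_0 − rank ∂_1 = 4 − 0 = 4, and there is no ∂_1, so H_0 = Z^4.

(K is a triangulation of a set of 4 points.)

H_0 ≅ Z^4.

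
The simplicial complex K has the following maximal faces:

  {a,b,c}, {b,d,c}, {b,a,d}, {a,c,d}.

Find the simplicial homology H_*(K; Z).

Fix the vertex order a < b < c < d and write every simplex with vertices in increasing order. Then dim K = 2 and the simplices of K are:

  0-simplices (4): a, b, c, d
  1-simplices (6): ab, ac, ad, bc, bd, cd
  2-simplices (4): abc, abd, acd, bcd

giving chain groups C_0 ≅ Z^4, C_1 ≅ Z^6, C_2 ≅ Z^4.

The boundary map ∂_1: C_1 → C_0 maps an edge to its endpoints' difference, ∂[p,q] = q − p.
As a 4×6 matrix over Z this has rank 3, with invariant factors (1,1,1).

∂_2: C_2 → C_1 maps a triangle to the signed sum of its edges. For instance
  ∂bcd = cd − bd + bc,
  ∂abc = bc − ac + ab.
The resulting 6×4 matrix has rank 3, and its Smith normal form has invariant factors (1,1,1).

From H_k ≅ ker(∂_k) / im(∂_{k+1}) we obtain:

  H_0: rank C_0 − rank ∂_1 = 4 − 3 = 1, and the invariant factors of ∂_1 are all 1, so H_0 = Z.
  H_1: rank ker ∂_1 − rank ∂_2 = (6 − 3) − 3 = 0, and the invariant factors of ∂_2 are all 1, so H_1 = 0.
  H_2: rank ker ∂_2 − rank ∂_3 = (4 − 3) − 0 = 1, and there is no ∂_3, so H_2 = Z.

(K is a triangulation of the 2-sphere S^2.)

H_0 ≅ Z,  H_1 = 0,  H_2 ≅ Z.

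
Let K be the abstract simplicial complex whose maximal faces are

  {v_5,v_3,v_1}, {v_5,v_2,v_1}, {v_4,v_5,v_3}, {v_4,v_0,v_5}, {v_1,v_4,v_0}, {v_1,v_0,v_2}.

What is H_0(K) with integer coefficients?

Fix the vertex order v_0 < v_1 < v_2 < v_3 < v_4 < v_5 and write every simplex with vertices in increasing order. Then dim K = 2 and the simplices of K are:

  0-simplices (6): [v_0], [v_1], [v_2], [v_3], [v_4], [v_5]
  1-simplices (12): [v_0,v_1], [v_0,v_2], [v_0,v_4], [v_0,v_5], [v_1,v_2], [v_1,v_3], [v_1,v_4], [v_1,v_5], [v_2,v_5], [v_3,v_4], [v_3,v_5], [v_4,v_5]
  2-simplices (6): [v_0,v_1,v_2], [v_0,v_1,v_4], [v_0,v_4,v_5], [v_1,v_2,v_5], [v_1,v_3,v_5], [v_3,v_4,v_5]

so the chain groups are C_0 ≅ Z^6, C_1 ≅ Z^12, C_2 ≅ Z^6.

∂_1: C_1 → C_0 sends each edge [p,q] (with p < q) to q − p. For instance
  ∂[v_3,v_5] = [v_5] − [v_3].
This gives a 6×12 integer matrix of rank 5; reducing to Smith normal form yields diagonal entries (1,1,1,1,1).

Boundary ∂_2: C_2 → C_1 acts by ∂[p,q,r] = [q,r] − [p,r] + [p,q]. For instance
  ∂[v_0,v_1,v_2] = [v_1,v_2] − [v_0,v_2] + [v_0,v_1],
  ∂[v_1,v_2,v_5] = [v_2,v_5] − [v_1,v_5] + [v_1,v_2].
The 12×6 boundary matrix has rank 6 and Smith normal form diag(1,1,1,1,1,1).

Reading off H_k = ker ∂_k / im ∂_{k+1}:

  H_0: rank C_0 − rank ∂_1 = 6 − 5 = 1, and the invariant factors of ∂_1 are all 1, so H_0 = Z.

H_0 ≅ Z.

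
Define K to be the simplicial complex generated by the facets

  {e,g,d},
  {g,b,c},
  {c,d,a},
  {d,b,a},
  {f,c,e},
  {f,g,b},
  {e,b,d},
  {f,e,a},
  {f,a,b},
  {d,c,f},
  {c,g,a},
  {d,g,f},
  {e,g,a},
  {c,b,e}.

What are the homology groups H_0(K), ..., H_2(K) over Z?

Fix the vertex order a < b < c < d < e < f < g and write every simplex with vertices in increasing order. Then dim K = 2 and the simplices of K are:

  0-simplices (7): a, b, c, d, e, f, g
  1-simplices (21): ab, ac, ad, ae, af, ag, bc, bd, be, bf, bg, cd, ce, cf, cg, de, df, dg, ef, eg, fg
  2-simplices (14): abd, abf, acd, acg, aef, aeg, bce, bcg, bde, bfg, cdf, cef, deg, dfg

so the chain groups are C_0 ≅ Z^7, C_1 ≅ Z^21, C_2 ≅ Z^14.

∂_1: C_1 → C_0 maps an edge to its endpoints' difference, ∂[p,q] = q − p. For instance
  ∂ab = b − a.
This gives a 7×21 integer matrix of rank 6; reducing to Smith normal form yields diagonal entries (1,1,1,1,1,1).

The boundary map ∂_2: C_2 → C_1 acts by ∂[p,q,r] = [q,r] − [p,r] + [p,q]. For instance
  ∂aef = ef − af + ae,
  ∂acg = cg − ag + ac.
The resulting 21×14 matrix has rank 13, and its Smith normal form has invariant factors (1,1,1,1,1,1,1,1,1,1,1,1,1).

From H_k ≅ ker(∂_k) / im(∂_{k+1}) we obtain:

  H_0: rank C_0 − rank ∂_1 = 7 − 6 = 1, and the invariant factors of ∂_1 are all 1, so H_0 = Z.
  H_1: rank ker ∂_1 − rank ∂_2 = (21 − 6) − 13 = 2, and the invariant factors of ∂_2 are all 1, so H_1 = Z^2.
  H_2: rank ker ∂_2 − rank ∂_3 = (14 − 13) − 0 = 1, and there is no ∂_3, so H_2 = Z.

As a check, the Euler characteristic is 7 − 21 + 14 = 0, which agrees with 1 − 2 + 1 = 0.

H_0 ≅ Z,  H_1 ≅ Z^2,  H_2 ≅ Z.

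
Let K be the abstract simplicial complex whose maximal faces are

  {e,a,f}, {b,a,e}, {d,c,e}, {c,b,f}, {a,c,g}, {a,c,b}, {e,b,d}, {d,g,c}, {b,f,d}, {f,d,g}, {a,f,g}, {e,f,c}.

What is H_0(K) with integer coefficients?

We work with the vertex ordering a < b < c < d < e < f < g. The simplices of K, each written with vertices in increasing order, are:

  0-simplices (7): a, b, c, d, e, f, g
  1-simplices (18): ab, ac, ae, af, ag, bc, bd, be, bf, cd, ce, cf, cg, de, df, dg, ef, fg
  2-simplices (12): abc, abe, acg, aef, afg, bcf, bde, bdf, cde, cdg, cef, dfg

giving chain groups C_0 ≅ Z^7, C_1 ≅ Z^18, C_2 ≅ Z^12.

Boundary ∂_1: C_1 → C_0 sends each edge [p,q] (with p < q) to q − p. For instance
  ∂bc = c − b.
The resulting 7×18 matrix has rank 6, and its Smith normal form has invariant factors (1,1,1,1,1,1).

The boundary map ∂_2: C_2 → C_1 sends each 2-simplex [p,q,r] to [q,r] − [p,r] + [p,q]. For instance
  ∂cdg = dg − cg + cd,
  ∂aef = ef − af + ae.
The resulting 18×12 matrix has rank 12, and its Smith normal form has invariant factors (1,1,1,1,1,1,1,1,1,1,1,2).

Now H_k = ker ∂_k / im ∂_{k+1}, so:

  H_0: rank C_0 − rank ∂_1 = 7 − 6 = 1, and the invariant factors of ∂_1 are all 1, so H_0 = Z.

H_0 ≅ Z.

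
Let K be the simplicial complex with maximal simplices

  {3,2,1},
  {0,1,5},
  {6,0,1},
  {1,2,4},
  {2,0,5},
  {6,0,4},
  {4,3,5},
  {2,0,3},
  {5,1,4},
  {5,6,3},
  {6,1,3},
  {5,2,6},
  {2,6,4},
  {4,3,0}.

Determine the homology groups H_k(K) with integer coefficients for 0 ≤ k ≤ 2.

K has 7 vertices, 21 edges, 14 triangles.
rank ∂_0 = 0, rank ∂_1 = 6 ⇒ b_0 = 7 − 0 − 6 = 1; all invariant factors of ∂_1 are 1 so no torsion. So H_0 ≅ Z.
rank ∂_1 = 6, rank ∂_2 = 13 ⇒ b_1 = 21 − 6 − 13 = 2; all invariant factors of ∂_2 are 1 so no torsion. So H_1 ≅ Z^2.
rank ∂_2 = 13, rank ∂_3 = 0 ⇒ b_2 = 14 − 13 − 0 = 1. So H_2 ≅ Z.

H_0 ≅ Z,  H_1 ≅ Z^2,  H_2 ≅ Z.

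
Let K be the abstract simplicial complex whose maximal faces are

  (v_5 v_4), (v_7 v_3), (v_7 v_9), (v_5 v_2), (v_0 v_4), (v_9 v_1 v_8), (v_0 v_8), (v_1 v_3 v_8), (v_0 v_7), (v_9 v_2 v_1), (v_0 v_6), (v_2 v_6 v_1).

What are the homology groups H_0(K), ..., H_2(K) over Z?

H_0 = Z,  H_1 = Z^4,  H_2 = 0.

Take the total order v_0 < v_1 < v_2 < v_3 < v_4 < v_5 < v_6 < v_7 < v_8 < v_9 on the vertex set. Then K (dimension 2) consists of the simplices:

  0-simplices (10): [v_0], [v_1], [v_2], [v_3], [v_4], [v_5], [v_6], [v_7], [v_8], [v_9]
  1-simplices (17): (17 of them)
  2-simplices (4): [v_1,v_2,v_6], [v_1,v_2,v_9], [v_1,v_3,v_8], [v_1,v_8,v_9]

so the chain groups are C_0 ≅ Z^10, C_1 ≅ Z^17, C_2 ≅ Z^4.

Boundary ∂_1: C_1 → C_0 maps an edge to its endpoints' difference, ∂[p,q] = q − p. For instance
  ∂[v_1,v_3] = [v_3] − [v_1].
As a 10×17 matrix over Z this has rank 9, with invariant factors (1,1,1,1,1,1,1,1,1).

∂_2: C_2 → C_1 sends each 2-simplex [p,q,r] to [q,r] − [p,r] + [p,q]. For instance
  ∂[v_1,v_8,v_9] = [v_8,v_9] − [v_1,v_9] + [v_1,v_8],
  ∂[v_1,v_3,v_8] = [v_3,v_8] − [v_1,v_8] + [v_1,v_3].
The resulting 17×4 matrix has rank 4, and its Smith normal form has invariant factors (1,1,1,1).

From H_k ≅ ker(∂_k) / im(∂_{k+1}) we obtain:

  H_0: rank C_0 − rank ∂_1 = 10 − 9 = 1, and the invariant factors of ∂_1 are all 1, so H_0 ≅ Z.
  H_1: rank ker ∂_1 − rank ∂_2 = (17 − 9) − 4 = 4, and the invariant factors of ∂_2 are all 1, so H_1 ≅ Z^4.
  H_2: rank ker ∂_2 − rank ∂_3 = (4 − 4) − 0 = 0, and there is no ∂_3, so H_2 ≅ 0.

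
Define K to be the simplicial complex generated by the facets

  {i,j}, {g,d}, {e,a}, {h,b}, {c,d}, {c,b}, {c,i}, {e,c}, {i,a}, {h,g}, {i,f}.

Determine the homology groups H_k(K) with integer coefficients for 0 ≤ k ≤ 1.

Order the vertices as a < b < c < d < e < f < g < h < i < j. Listing each simplex with vertices in this order, K has dimension 1 with simplices:

  0-simplices (10): a, b, c, d, e, f, g, h, i, j
  1-simplices (11): ae, ai, bc, bh, cd, ce, ci, dg, fi, gh, ij

giving chain groups C_0 ≅ Z^10, C_1 ≅ Z^11.

The boundary map ∂_1: C_1 → C_0 is given by ∂[p,q] = [q] − [p].
This gives a 10×11 integer matrix of rank 9; reducing to Smith normal form yields diagonal entries (1,1,1,1,1,1,1,1,1).

Computing H_k = (kernel of ∂_k) / (image of ∂_{k+1}):

  H_0: rank C_0 − rank ∂_1 = 10 − 9 = 1, and the invariant factors of ∂_1 are all 1, so H_0 = Z.
  H_1: rank ker ∂_1 − rank ∂_2 = (11 − 9) − 0 = 2, and there is no ∂_2, so H_1 = Z^2.

As a check, the Euler characteristic is 10 − 11 = -1, which agrees with 1 − 2 = -1.

H_0 ≅ Z,  H_1 ≅ Z^2.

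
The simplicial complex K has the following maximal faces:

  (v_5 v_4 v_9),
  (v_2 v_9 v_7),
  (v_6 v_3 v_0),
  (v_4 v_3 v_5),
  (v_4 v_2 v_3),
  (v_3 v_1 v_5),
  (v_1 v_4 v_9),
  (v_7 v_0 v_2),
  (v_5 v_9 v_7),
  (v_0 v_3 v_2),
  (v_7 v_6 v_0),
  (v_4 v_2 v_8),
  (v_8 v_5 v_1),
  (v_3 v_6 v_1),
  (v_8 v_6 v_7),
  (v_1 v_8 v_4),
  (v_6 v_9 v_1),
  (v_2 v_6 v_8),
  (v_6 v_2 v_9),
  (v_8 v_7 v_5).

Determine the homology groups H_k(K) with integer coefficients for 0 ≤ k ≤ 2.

H_0 = Z,  H_1 = Z ⊕ Z/2,  H_2 = 0.

Order the vertices as v_0 < v_1 < v_2 < v_3 < v_4 < v_5 < v_6 < v_7 < v_8 < v_9. Listing each simplex with vertices in this order, K has dimension 2 with simplices:

  0-simplices (10): [v_0], [v_1], [v_2], [v_3], [v_4], [v_5], [v_6], [v_7], [v_8], [v_9]
  1-simplices (30): (30 of them)
  2-simplices (20): (20 of them)

Hence C_0 ≅ Z^10, C_1 ≅ Z^30, C_2 ≅ Z^20.

The boundary map ∂_1: C_1 → C_0 is given by ∂[p,q] = [q] − [p]. For instance
  ∂[v_1,v_5] = [v_5] − [v_1].
The resulting 10×30 matrix has rank 9, and its Smith normal form has invariant factors (1,1,1,1,1,1,1,1,1).

Boundary ∂_2: C_2 → C_1 acts by ∂[p,q,r] = [q,r] − [p,r] + [p,q]. For instance
  ∂[v_2,v_6,v_8] = [v_6,v_8] − [v_2,v_8] + [v_2,v_6],
  ∂[v_0,v_2,v_3] = [v_2,v_3] − [v_0,v_3] + [v_0,v_2].
The resulting 30×20 matrix has rank 20, and its Smith normal form has invariant factors (1,1,1,1,1,1,1,1,1,1,1,1,1,1,1,1,1,1,1,2).

From H_k ≅ ker(∂_k) / im(∂_{k+1}) we obtain:

  H_0: rank C_0 − rank ∂_1 = 10 − 9 = 1, and the invariant factors of ∂_1 are all 1, so H_0 = Z.
  H_1: rank ker ∂_1 − rank ∂_2 = (30 − 9) − 20 = 1, and ∂_2 has invariant factor 2 > 1, so H_1 = Z ⊕ Z/2.
  H_2: rank ker ∂_2 − rank ∂_3 = (20 − 20) − 0 = 0, and there is no ∂_3, so H_2 = 0.

(K is a triangulation of the Klein bottle.)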